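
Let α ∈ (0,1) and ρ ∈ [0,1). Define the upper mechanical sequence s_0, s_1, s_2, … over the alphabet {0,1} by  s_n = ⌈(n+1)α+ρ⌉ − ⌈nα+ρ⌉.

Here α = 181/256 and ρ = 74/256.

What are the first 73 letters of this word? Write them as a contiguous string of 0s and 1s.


n=0: ⌈(1·181+74)/256⌉ − ⌈(0·181+74)/256⌉ = ⌈255/256⌉ − ⌈74/256⌉ = 1 − 1 = 0
n=1: ⌈(2·181+74)/256⌉ − ⌈(1·181+74)/256⌉ = ⌈436/256⌉ − ⌈255/256⌉ = 2 − 1 = 1
n=2: ⌈(3·181+74)/256⌉ − ⌈(2·181+74)/256⌉ = ⌈617/256⌉ − ⌈436/256⌉ = 3 − 2 = 1
n=3: ⌈(4·181+74)/256⌉ − ⌈(3·181+74)/256⌉ = ⌈798/256⌉ − ⌈617/256⌉ = 4 − 3 = 1
n=4: ⌈(5·181+74)/256⌉ − ⌈(4·181+74)/256⌉ = ⌈979/256⌉ − ⌈798/256⌉ = 4 − 4 = 0
n=5: ⌈(6·181+74)/256⌉ − ⌈(5·181+74)/256⌉ = ⌈1160/256⌉ − ⌈979/256⌉ = 5 − 4 = 1
n=6: ⌈(7·181+74)/256⌉ − ⌈(6·181+74)/256⌉ = ⌈1341/256⌉ − ⌈1160/256⌉ = 6 − 5 = 1
n=7: ⌈(8·181+74)/256⌉ − ⌈(7·181+74)/256⌉ = ⌈1522/256⌉ − ⌈1341/256⌉ = 6 − 6 = 0
n=8: ⌈(9·181+74)/256⌉ − ⌈(8·181+74)/256⌉ = ⌈1703/256⌉ − ⌈1522/256⌉ = 7 − 6 = 1
n=9: ⌈(10·181+74)/256⌉ − ⌈(9·181+74)/256⌉ = ⌈1884/256⌉ − ⌈1703/256⌉ = 8 − 7 = 1
n=10: ⌈(11·181+74)/256⌉ − ⌈(10·181+74)/256⌉ = ⌈2065/256⌉ − ⌈1884/256⌉ = 9 − 8 = 1
n=11: ⌈(12·181+74)/256⌉ − ⌈(11·181+74)/256⌉ = ⌈2246/256⌉ − ⌈2065/256⌉ = 9 − 9 = 0
n=12: ⌈(13·181+74)/256⌉ − ⌈(12·181+74)/256⌉ = ⌈2427/256⌉ − ⌈2246/256⌉ = 10 − 9 = 1
n=13: ⌈(14·181+74)/256⌉ − ⌈(13·181+74)/256⌉ = ⌈2608/256⌉ − ⌈2427/256⌉ = 11 − 10 = 1
n=14: ⌈(15·181+74)/256⌉ − ⌈(14·181+74)/256⌉ = ⌈2789/256⌉ − ⌈2608/256⌉ = 11 − 11 = 0
n=15: ⌈(16·181+74)/256⌉ − ⌈(15·181+74)/256⌉ = ⌈2970/256⌉ − ⌈2789/256⌉ = 12 − 11 = 1
n=16: ⌈(17·181+74)/256⌉ − ⌈(16·181+74)/256⌉ = ⌈3151/256⌉ − ⌈2970/256⌉ = 13 − 12 = 1
n=17: ⌈(18·181+74)/256⌉ − ⌈(17·181+74)/256⌉ = ⌈3332/256⌉ − ⌈3151/256⌉ = 14 − 13 = 1
n=18: ⌈(19·181+74)/256⌉ − ⌈(18·181+74)/256⌉ = ⌈3513/256⌉ − ⌈3332/256⌉ = 14 − 14 = 0
n=19: ⌈(20·181+74)/256⌉ − ⌈(19·181+74)/256⌉ = ⌈3694/256⌉ − ⌈3513/256⌉ = 15 − 14 = 1
n=20: ⌈(21·181+74)/256⌉ − ⌈(20·181+74)/256⌉ = ⌈3875/256⌉ − ⌈3694/256⌉ = 16 − 15 = 1
n=21: ⌈(22·181+74)/256⌉ − ⌈(21·181+74)/256⌉ = ⌈4056/256⌉ − ⌈3875/256⌉ = 16 − 16 = 0
n=22: ⌈(23·181+74)/256⌉ − ⌈(22·181+74)/256⌉ = ⌈4237/256⌉ − ⌈4056/256⌉ = 17 − 16 = 1
n=23: ⌈(24·181+74)/256⌉ − ⌈(23·181+74)/256⌉ = ⌈4418/256⌉ − ⌈4237/256⌉ = 18 − 17 = 1
n=24: ⌈(25·181+74)/256⌉ − ⌈(24·181+74)/256⌉ = ⌈4599/256⌉ − ⌈4418/256⌉ = 18 − 18 = 0
n=25: ⌈(26·181+74)/256⌉ − ⌈(25·181+74)/256⌉ = ⌈4780/256⌉ − ⌈4599/256⌉ = 19 − 18 = 1
n=26: ⌈(27·181+74)/256⌉ − ⌈(26·181+74)/256⌉ = ⌈4961/256⌉ − ⌈4780/256⌉ = 20 − 19 = 1
n=27: ⌈(28·181+74)/256⌉ − ⌈(27·181+74)/256⌉ = ⌈5142/256⌉ − ⌈4961/256⌉ = 21 − 20 = 1
n=28: ⌈(29·181+74)/256⌉ − ⌈(28·181+74)/256⌉ = ⌈5323/256⌉ − ⌈5142/256⌉ = 21 − 21 = 0
n=29: ⌈(30·181+74)/256⌉ − ⌈(29·181+74)/256⌉ = ⌈5504/256⌉ − ⌈5323/256⌉ = 22 − 21 = 1
n=30: ⌈(31·181+74)/256⌉ − ⌈(30·181+74)/256⌉ = ⌈5685/256⌉ − ⌈5504/256⌉ = 23 − 22 = 1
n=31: ⌈(32·181+74)/256⌉ − ⌈(31·181+74)/256⌉ = ⌈5866/256⌉ − ⌈5685/256⌉ = 23 − 23 = 0
n=32: ⌈(33·181+74)/256⌉ − ⌈(32·181+74)/256⌉ = ⌈6047/256⌉ − ⌈5866/256⌉ = 24 − 23 = 1
n=33: ⌈(34·181+74)/256⌉ − ⌈(33·181+74)/256⌉ = ⌈6228/256⌉ − ⌈6047/256⌉ = 25 − 24 = 1
n=34: ⌈(35·181+74)/256⌉ − ⌈(34·181+74)/256⌉ = ⌈6409/256⌉ − ⌈6228/256⌉ = 26 − 25 = 1
n=35: ⌈(36·181+74)/256⌉ − ⌈(35·181+74)/256⌉ = ⌈6590/256⌉ − ⌈6409/256⌉ = 26 − 26 = 0
n=36: ⌈(37·181+74)/256⌉ − ⌈(36·181+74)/256⌉ = ⌈6771/256⌉ − ⌈6590/256⌉ = 27 − 26 = 1
n=37: ⌈(38·181+74)/256⌉ − ⌈(37·181+74)/256⌉ = ⌈6952/256⌉ − ⌈6771/256⌉ = 28 − 27 = 1
n=38: ⌈(39·181+74)/256⌉ − ⌈(38·181+74)/256⌉ = ⌈7133/256⌉ − ⌈6952/256⌉ = 28 − 28 = 0
n=39: ⌈(40·181+74)/256⌉ − ⌈(39·181+74)/256⌉ = ⌈7314/256⌉ − ⌈7133/256⌉ = 29 − 28 = 1
n=40: ⌈(41·181+74)/256⌉ − ⌈(40·181+74)/256⌉ = ⌈7495/256⌉ − ⌈7314/256⌉ = 30 − 29 = 1
n=41: ⌈(42·181+74)/256⌉ − ⌈(41·181+74)/256⌉ = ⌈7676/256⌉ − ⌈7495/256⌉ = 30 − 30 = 0
n=42: ⌈(43·181+74)/256⌉ − ⌈(42·181+74)/256⌉ = ⌈7857/256⌉ − ⌈7676/256⌉ = 31 − 30 = 1
n=43: ⌈(44·181+74)/256⌉ − ⌈(43·181+74)/256⌉ = ⌈8038/256⌉ − ⌈7857/256⌉ = 32 − 31 = 1
n=44: ⌈(45·181+74)/256⌉ − ⌈(44·181+74)/256⌉ = ⌈8219/256⌉ − ⌈8038/256⌉ = 33 − 32 = 1
n=45: ⌈(46·181+74)/256⌉ − ⌈(45·181+74)/256⌉ = ⌈8400/256⌉ − ⌈8219/256⌉ = 33 − 33 = 0
n=46: ⌈(47·181+74)/256⌉ − ⌈(46·181+74)/256⌉ = ⌈8581/256⌉ − ⌈8400/256⌉ = 34 − 33 = 1
n=47: ⌈(48·181+74)/256⌉ − ⌈(47·181+74)/256⌉ = ⌈8762/256⌉ − ⌈8581/256⌉ = 35 − 34 = 1
n=48: ⌈(49·181+74)/256⌉ − ⌈(48·181+74)/256⌉ = ⌈8943/256⌉ − ⌈8762/256⌉ = 35 − 35 = 0
n=49: ⌈(50·181+74)/256⌉ − ⌈(49·181+74)/256⌉ = ⌈9124/256⌉ − ⌈8943/256⌉ = 36 − 35 = 1
n=50: ⌈(51·181+74)/256⌉ − ⌈(50·181+74)/256⌉ = ⌈9305/256⌉ − ⌈9124/256⌉ = 37 − 36 = 1
n=51: ⌈(52·181+74)/256⌉ − ⌈(51·181+74)/256⌉ = ⌈9486/256⌉ − ⌈9305/256⌉ = 38 − 37 = 1
n=52: ⌈(53·181+74)/256⌉ − ⌈(52·181+74)/256⌉ = ⌈9667/256⌉ − ⌈9486/256⌉ = 38 − 38 = 0
n=53: ⌈(54·181+74)/256⌉ − ⌈(53·181+74)/256⌉ = ⌈9848/256⌉ − ⌈9667/256⌉ = 39 − 38 = 1
n=54: ⌈(55·181+74)/256⌉ − ⌈(54·181+74)/256⌉ = ⌈10029/256⌉ − ⌈9848/256⌉ = 40 − 39 = 1
n=55: ⌈(56·181+74)/256⌉ − ⌈(55·181+74)/256⌉ = ⌈10210/256⌉ − ⌈10029/256⌉ = 40 − 40 = 0
n=56: ⌈(57·181+74)/256⌉ − ⌈(56·181+74)/256⌉ = ⌈10391/256⌉ − ⌈10210/256⌉ = 41 − 40 = 1
n=57: ⌈(58·181+74)/256⌉ − ⌈(57·181+74)/256⌉ = ⌈10572/256⌉ − ⌈10391/256⌉ = 42 − 41 = 1
n=58: ⌈(59·181+74)/256⌉ − ⌈(58·181+74)/256⌉ = ⌈10753/256⌉ − ⌈10572/256⌉ = 43 − 42 = 1
n=59: ⌈(60·181+74)/256⌉ − ⌈(59·181+74)/256⌉ = ⌈10934/256⌉ − ⌈10753/256⌉ = 43 − 43 = 0
n=60: ⌈(61·181+74)/256⌉ − ⌈(60·181+74)/256⌉ = ⌈11115/256⌉ − ⌈10934/256⌉ = 44 − 43 = 1
n=61: ⌈(62·181+74)/256⌉ − ⌈(61·181+74)/256⌉ = ⌈11296/256⌉ − ⌈11115/256⌉ = 45 − 44 = 1
n=62: ⌈(63·181+74)/256⌉ − ⌈(62·181+74)/256⌉ = ⌈11477/256⌉ − ⌈11296/256⌉ = 45 − 45 = 0
n=63: ⌈(64·181+74)/256⌉ − ⌈(63·181+74)/256⌉ = ⌈11658/256⌉ − ⌈11477/256⌉ = 46 − 45 = 1
n=64: ⌈(65·181+74)/256⌉ − ⌈(64·181+74)/256⌉ = ⌈11839/256⌉ − ⌈11658/256⌉ = 47 − 46 = 1
n=65: ⌈(66·181+74)/256⌉ − ⌈(65·181+74)/256⌉ = ⌈12020/256⌉ − ⌈11839/256⌉ = 47 − 47 = 0
n=66: ⌈(67·181+74)/256⌉ − ⌈(66·181+74)/256⌉ = ⌈12201/256⌉ − ⌈12020/256⌉ = 48 − 47 = 1
n=67: ⌈(68·181+74)/256⌉ − ⌈(67·181+74)/256⌉ = ⌈12382/256⌉ − ⌈12201/256⌉ = 49 − 48 = 1
n=68: ⌈(69·181+74)/256⌉ − ⌈(68·181+74)/256⌉ = ⌈12563/256⌉ − ⌈12382/256⌉ = 50 − 49 = 1
n=69: ⌈(70·181+74)/256⌉ − ⌈(69·181+74)/256⌉ = ⌈12744/256⌉ − ⌈12563/256⌉ = 50 − 50 = 0
n=70: ⌈(71·181+74)/256⌉ − ⌈(70·181+74)/256⌉ = ⌈12925/256⌉ − ⌈12744/256⌉ = 51 − 50 = 1
n=71: ⌈(72·181+74)/256⌉ − ⌈(71·181+74)/256⌉ = ⌈13106/256⌉ − ⌈12925/256⌉ = 52 − 51 = 1
n=72: ⌈(73·181+74)/256⌉ − ⌈(72·181+74)/256⌉ = ⌈13287/256⌉ − ⌈13106/256⌉ = 52 − 52 = 0

0111011011101101110110110111011011101101101110110111011011101101101110110


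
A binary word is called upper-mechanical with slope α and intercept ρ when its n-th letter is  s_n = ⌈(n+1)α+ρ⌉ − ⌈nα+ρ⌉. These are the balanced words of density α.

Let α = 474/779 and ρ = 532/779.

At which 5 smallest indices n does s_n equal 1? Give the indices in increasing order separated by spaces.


n=0: ⌈1006/779⌉−⌈532/779⌉ = 2−1 = 1  ← one
n=1: ⌈1480/779⌉−⌈1006/779⌉ = 2−2 = 0
n=2: ⌈1954/779⌉−⌈1480/779⌉ = 3−2 = 1  ← one
n=3: ⌈2428/779⌉−⌈1954/779⌉ = 4−3 = 1  ← one
n=4: ⌈2902/779⌉−⌈2428/779⌉ = 4−4 = 0
n=5: ⌈3376/779⌉−⌈2902/779⌉ = 5−4 = 1  ← one
n=6: ⌈3850/779⌉−⌈3376/779⌉ = 5−5 = 0
n=7: ⌈4324/779⌉−⌈3850/779⌉ = 6−5 = 1  ← one
positions of the first 5 ones: 0 2 3 5 7

0 2 3 5 7


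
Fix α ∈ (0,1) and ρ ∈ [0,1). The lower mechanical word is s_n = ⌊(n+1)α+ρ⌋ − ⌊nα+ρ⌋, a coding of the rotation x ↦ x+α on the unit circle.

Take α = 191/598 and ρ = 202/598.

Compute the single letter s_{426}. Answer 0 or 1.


(n+1)α + ρ = (427·191 + 202) / 598 = 81759/598
nα + ρ     = (426·191 + 202) / 598 = 81568/598
⌊81759/598⌋ = 136,  ⌊81568/598⌋ = 136
s_{426} = 136 − 136 = 0

0


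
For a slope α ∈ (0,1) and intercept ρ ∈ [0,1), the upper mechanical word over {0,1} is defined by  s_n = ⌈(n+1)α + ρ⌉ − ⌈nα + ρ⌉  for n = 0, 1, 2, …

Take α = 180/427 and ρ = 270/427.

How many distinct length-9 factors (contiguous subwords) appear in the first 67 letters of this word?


10

t_n = ⌈(n·180+270)/427⌉ for n = 0 … 67:
  n=0…9: ⌈270/427⌉=1 ⌈450/427⌉=2 ⌈630/427⌉=2 ⌈810/427⌉=2 ⌈990/427⌉=3 ⌈1170/427⌉=3 ⌈1350/427⌉=4 ⌈1530/427⌉=4 ⌈1710/427⌉=5 ⌈1890/427⌉=5
  n=10…19: ⌈2070/427⌉=5 ⌈2250/427⌉=6 ⌈2430/427⌉=6 ⌈2610/427⌉=7 ⌈2790/427⌉=7 ⌈2970/427⌉=7 ⌈3150/427⌉=8 ⌈3330/427⌉=8 ⌈3510/427⌉=9 ⌈3690/427⌉=9
  n=20…29: ⌈3870/427⌉=10 ⌈4050/427⌉=10 ⌈4230/427⌉=10 ⌈4410/427⌉=11 ⌈4590/427⌉=11 ⌈4770/427⌉=12 ⌈4950/427⌉=12 ⌈5130/427⌉=13 ⌈5310/427⌉=13 ⌈5490/427⌉=13
  n=30…39: ⌈5670/427⌉=14 ⌈5850/427⌉=14 ⌈6030/427⌉=15 ⌈6210/427⌉=15 ⌈6390/427⌉=15 ⌈6570/427⌉=16 ⌈6750/427⌉=16 ⌈6930/427⌉=17 ⌈7110/427⌉=17 ⌈7290/427⌉=18
  n=40…49: ⌈7470/427⌉=18 ⌈7650/427⌉=18 ⌈7830/427⌉=19 ⌈8010/427⌉=19 ⌈8190/427⌉=20 ⌈8370/427⌉=20 ⌈8550/427⌉=21 ⌈8730/427⌉=21 ⌈8910/427⌉=21 ⌈9090/427⌉=22
  n=50…59: ⌈9270/427⌉=22 ⌈9450/427⌉=23 ⌈9630/427⌉=23 ⌈9810/427⌉=23 ⌈9990/427⌉=24 ⌈10170/427⌉=24 ⌈10350/427⌉=25 ⌈10530/427⌉=25 ⌈10710/427⌉=26 ⌈10890/427⌉=26
  n=60…67: ⌈11070/427⌉=26 ⌈11250/427⌉=27 ⌈11430/427⌉=27 ⌈11610/427⌉=28 ⌈11790/427⌉=28 ⌈11970/427⌉=29 ⌈12150/427⌉=29 ⌈12330/427⌉=29
s_n = t_(n+1) − t_n for n = 0 … 66 gives
prefix = 1001010100101001010100101010010100101010010101001010010101001010100
slide a length-9 window over [0..8] … [58..66] (59 windows); first occurrence of each distinct factor:
  [  0..  8] 100101010
  [  1..  9] 001010100
  [  2.. 10] 010101001
  [  3.. 11] 101010010
  [  4.. 12] 010100101
  [  5.. 13] 101001010
  [  6.. 14] 010010100
  [  7.. 15] 100101001
  [  8.. 16] 001010010
  [ 11.. 19] 010010101
  (the other 49 windows repeat one of these)
distinct factors: {001010010, 001010100, 010010100, 010010101, 010100101, 010101001, 100101001, 100101010, 101001010, 101010010}
count = 10  (Sturmian bound for length 9 is 10)


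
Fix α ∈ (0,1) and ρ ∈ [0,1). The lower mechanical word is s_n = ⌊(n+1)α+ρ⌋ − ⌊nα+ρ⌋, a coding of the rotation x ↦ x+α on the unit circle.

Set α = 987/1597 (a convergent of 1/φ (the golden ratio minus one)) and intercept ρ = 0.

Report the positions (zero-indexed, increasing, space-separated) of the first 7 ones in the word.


n=0: ⌊987/1597⌋−⌊0/1597⌋ = 0−0 = 0
n=1: ⌊1974/1597⌋−⌊987/1597⌋ = 1−0 = 1  ← one
n=2: ⌊2961/1597⌋−⌊1974/1597⌋ = 1−1 = 0
n=3: ⌊3948/1597⌋−⌊2961/1597⌋ = 2−1 = 1  ← one
n=4: ⌊4935/1597⌋−⌊3948/1597⌋ = 3−2 = 1  ← one
n=5: ⌊5922/1597⌋−⌊4935/1597⌋ = 3−3 = 0
n=6: ⌊6909/1597⌋−⌊5922/1597⌋ = 4−3 = 1  ← one
n=7: ⌊7896/1597⌋−⌊6909/1597⌋ = 4−4 = 0
n=8: ⌊8883/1597⌋−⌊7896/1597⌋ = 5−4 = 1  ← one
n=9: ⌊9870/1597⌋−⌊8883/1597⌋ = 6−5 = 1  ← one
n=10: ⌊10857/1597⌋−⌊9870/1597⌋ = 6−6 = 0
n=11: ⌊11844/1597⌋−⌊10857/1597⌋ = 7−6 = 1  ← one
positions of the first 7 ones: 1 3 4 6 8 9 11

1 3 4 6 8 9 11


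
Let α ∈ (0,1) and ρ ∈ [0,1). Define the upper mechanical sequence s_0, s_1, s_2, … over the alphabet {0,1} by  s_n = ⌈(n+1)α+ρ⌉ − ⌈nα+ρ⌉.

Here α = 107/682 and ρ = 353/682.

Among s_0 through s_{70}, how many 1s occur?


#1s = Σ_{n=0}^{70} s_n = Σ_{n=0}^{70} (⌈(n+1)α+ρ⌉ − ⌈nα+ρ⌉)
the sum telescopes: every ⌈nα+ρ⌉ with 0 < n < 71 appears once with + and once with −, leaving ⌈71α+ρ⌉ − ⌈0·α+ρ⌉
71α + ρ = (71·107 + 353) / 682 = 7950/682
ρ = 353/682
⌈7950/682⌉ = 12,  ⌈353/682⌉ = 1
#1s = 12 − 1 = 11

11


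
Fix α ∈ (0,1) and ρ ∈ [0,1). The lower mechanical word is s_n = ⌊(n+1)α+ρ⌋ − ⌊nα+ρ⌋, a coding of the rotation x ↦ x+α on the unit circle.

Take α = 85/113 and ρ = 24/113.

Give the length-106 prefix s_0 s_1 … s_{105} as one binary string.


0111011101110111101110111011101110111011101110111011101110111011101110111011101110111011101110111011101110

n=0: ⌊(1·85+24)/113⌋ − ⌊(0·85+24)/113⌋ = ⌊109/113⌋ − ⌊24/113⌋ = 0 − 0 = 0
n=1: ⌊(2·85+24)/113⌋ − ⌊(1·85+24)/113⌋ = ⌊194/113⌋ − ⌊109/113⌋ = 1 − 0 = 1
n=2: ⌊(3·85+24)/113⌋ − ⌊(2·85+24)/113⌋ = ⌊279/113⌋ − ⌊194/113⌋ = 2 − 1 = 1
n=3: ⌊(4·85+24)/113⌋ − ⌊(3·85+24)/113⌋ = ⌊364/113⌋ − ⌊279/113⌋ = 3 − 2 = 1
n=4: ⌊(5·85+24)/113⌋ − ⌊(4·85+24)/113⌋ = ⌊449/113⌋ − ⌊364/113⌋ = 3 − 3 = 0
n=5: ⌊(6·85+24)/113⌋ − ⌊(5·85+24)/113⌋ = ⌊534/113⌋ − ⌊449/113⌋ = 4 − 3 = 1
n=6: ⌊(7·85+24)/113⌋ − ⌊(6·85+24)/113⌋ = ⌊619/113⌋ − ⌊534/113⌋ = 5 − 4 = 1
n=7: ⌊(8·85+24)/113⌋ − ⌊(7·85+24)/113⌋ = ⌊704/113⌋ − ⌊619/113⌋ = 6 − 5 = 1
n=8: ⌊(9·85+24)/113⌋ − ⌊(8·85+24)/113⌋ = ⌊789/113⌋ − ⌊704/113⌋ = 6 − 6 = 0
n=9: ⌊(10·85+24)/113⌋ − ⌊(9·85+24)/113⌋ = ⌊874/113⌋ − ⌊789/113⌋ = 7 − 6 = 1
n=10: ⌊(11·85+24)/113⌋ − ⌊(10·85+24)/113⌋ = ⌊959/113⌋ − ⌊874/113⌋ = 8 − 7 = 1
n=11: ⌊(12·85+24)/113⌋ − ⌊(11·85+24)/113⌋ = ⌊1044/113⌋ − ⌊959/113⌋ = 9 − 8 = 1
n=12: ⌊(13·85+24)/113⌋ − ⌊(12·85+24)/113⌋ = ⌊1129/113⌋ − ⌊1044/113⌋ = 9 − 9 = 0
n=13: ⌊(14·85+24)/113⌋ − ⌊(13·85+24)/113⌋ = ⌊1214/113⌋ − ⌊1129/113⌋ = 10 − 9 = 1
n=14: ⌊(15·85+24)/113⌋ − ⌊(14·85+24)/113⌋ = ⌊1299/113⌋ − ⌊1214/113⌋ = 11 − 10 = 1
n=15: ⌊(16·85+24)/113⌋ − ⌊(15·85+24)/113⌋ = ⌊1384/113⌋ − ⌊1299/113⌋ = 12 − 11 = 1
n=16: ⌊(17·85+24)/113⌋ − ⌊(16·85+24)/113⌋ = ⌊1469/113⌋ − ⌊1384/113⌋ = 13 − 12 = 1
n=17: ⌊(18·85+24)/113⌋ − ⌊(17·85+24)/113⌋ = ⌊1554/113⌋ − ⌊1469/113⌋ = 13 − 13 = 0
n=18: ⌊(19·85+24)/113⌋ − ⌊(18·85+24)/113⌋ = ⌊1639/113⌋ − ⌊1554/113⌋ = 14 − 13 = 1
n=19: ⌊(20·85+24)/113⌋ − ⌊(19·85+24)/113⌋ = ⌊1724/113⌋ − ⌊1639/113⌋ = 15 − 14 = 1
n=20: ⌊(21·85+24)/113⌋ − ⌊(20·85+24)/113⌋ = ⌊1809/113⌋ − ⌊1724/113⌋ = 16 − 15 = 1
n=21: ⌊(22·85+24)/113⌋ − ⌊(21·85+24)/113⌋ = ⌊1894/113⌋ − ⌊1809/113⌋ = 16 − 16 = 0
n=22: ⌊(23·85+24)/113⌋ − ⌊(22·85+24)/113⌋ = ⌊1979/113⌋ − ⌊1894/113⌋ = 17 − 16 = 1
n=23: ⌊(24·85+24)/113⌋ − ⌊(23·85+24)/113⌋ = ⌊2064/113⌋ − ⌊1979/113⌋ = 18 − 17 = 1
n=24: ⌊(25·85+24)/113⌋ − ⌊(24·85+24)/113⌋ = ⌊2149/113⌋ − ⌊2064/113⌋ = 19 − 18 = 1
n=25: ⌊(26·85+24)/113⌋ − ⌊(25·85+24)/113⌋ = ⌊2234/113⌋ − ⌊2149/113⌋ = 19 − 19 = 0
n=26: ⌊(27·85+24)/113⌋ − ⌊(26·85+24)/113⌋ = ⌊2319/113⌋ − ⌊2234/113⌋ = 20 − 19 = 1
n=27: ⌊(28·85+24)/113⌋ − ⌊(27·85+24)/113⌋ = ⌊2404/113⌋ − ⌊2319/113⌋ = 21 − 20 = 1
n=28: ⌊(29·85+24)/113⌋ − ⌊(28·85+24)/113⌋ = ⌊2489/113⌋ − ⌊2404/113⌋ = 22 − 21 = 1
n=29: ⌊(30·85+24)/113⌋ − ⌊(29·85+24)/113⌋ = ⌊2574/113⌋ − ⌊2489/113⌋ = 22 − 22 = 0
n=30: ⌊(31·85+24)/113⌋ − ⌊(30·85+24)/113⌋ = ⌊2659/113⌋ − ⌊2574/113⌋ = 23 − 22 = 1
n=31: ⌊(32·85+24)/113⌋ − ⌊(31·85+24)/113⌋ = ⌊2744/113⌋ − ⌊2659/113⌋ = 24 − 23 = 1
n=32: ⌊(33·85+24)/113⌋ − ⌊(32·85+24)/113⌋ = ⌊2829/113⌋ − ⌊2744/113⌋ = 25 − 24 = 1
n=33: ⌊(34·85+24)/113⌋ − ⌊(33·85+24)/113⌋ = ⌊2914/113⌋ − ⌊2829/113⌋ = 25 − 25 = 0
n=34: ⌊(35·85+24)/113⌋ − ⌊(34·85+24)/113⌋ = ⌊2999/113⌋ − ⌊2914/113⌋ = 26 − 25 = 1
n=35: ⌊(36·85+24)/113⌋ − ⌊(35·85+24)/113⌋ = ⌊3084/113⌋ − ⌊2999/113⌋ = 27 − 26 = 1
n=36: ⌊(37·85+24)/113⌋ − ⌊(36·85+24)/113⌋ = ⌊3169/113⌋ − ⌊3084/113⌋ = 28 − 27 = 1
n=37: ⌊(38·85+24)/113⌋ − ⌊(37·85+24)/113⌋ = ⌊3254/113⌋ − ⌊3169/113⌋ = 28 − 28 = 0
n=38: ⌊(39·85+24)/113⌋ − ⌊(38·85+24)/113⌋ = ⌊3339/113⌋ − ⌊3254/113⌋ = 29 − 28 = 1
n=39: ⌊(40·85+24)/113⌋ − ⌊(39·85+24)/113⌋ = ⌊3424/113⌋ − ⌊3339/113⌋ = 30 − 29 = 1
n=40: ⌊(41·85+24)/113⌋ − ⌊(40·85+24)/113⌋ = ⌊3509/113⌋ − ⌊3424/113⌋ = 31 − 30 = 1
n=41: ⌊(42·85+24)/113⌋ − ⌊(41·85+24)/113⌋ = ⌊3594/113⌋ − ⌊3509/113⌋ = 31 − 31 = 0
n=42: ⌊(43·85+24)/113⌋ − ⌊(42·85+24)/113⌋ = ⌊3679/113⌋ − ⌊3594/113⌋ = 32 − 31 = 1
n=43: ⌊(44·85+24)/113⌋ − ⌊(43·85+24)/113⌋ = ⌊3764/113⌋ − ⌊3679/113⌋ = 33 − 32 = 1
n=44: ⌊(45·85+24)/113⌋ − ⌊(44·85+24)/113⌋ = ⌊3849/113⌋ − ⌊3764/113⌋ = 34 − 33 = 1
n=45: ⌊(46·85+24)/113⌋ − ⌊(45·85+24)/113⌋ = ⌊3934/113⌋ − ⌊3849/113⌋ = 34 − 34 = 0
n=46: ⌊(47·85+24)/113⌋ − ⌊(46·85+24)/113⌋ = ⌊4019/113⌋ − ⌊3934/113⌋ = 35 − 34 = 1
n=47: ⌊(48·85+24)/113⌋ − ⌊(47·85+24)/113⌋ = ⌊4104/113⌋ − ⌊4019/113⌋ = 36 − 35 = 1
n=48: ⌊(49·85+24)/113⌋ − ⌊(48·85+24)/113⌋ = ⌊4189/113⌋ − ⌊4104/113⌋ = 37 − 36 = 1
n=49: ⌊(50·85+24)/113⌋ − ⌊(49·85+24)/113⌋ = ⌊4274/113⌋ − ⌊4189/113⌋ = 37 − 37 = 0
n=50: ⌊(51·85+24)/113⌋ − ⌊(50·85+24)/113⌋ = ⌊4359/113⌋ − ⌊4274/113⌋ = 38 − 37 = 1
n=51: ⌊(52·85+24)/113⌋ − ⌊(51·85+24)/113⌋ = ⌊4444/113⌋ − ⌊4359/113⌋ = 39 − 38 = 1
n=52: ⌊(53·85+24)/113⌋ − ⌊(52·85+24)/113⌋ = ⌊4529/113⌋ − ⌊4444/113⌋ = 40 − 39 = 1
n=53: ⌊(54·85+24)/113⌋ − ⌊(53·85+24)/113⌋ = ⌊4614/113⌋ − ⌊4529/113⌋ = 40 − 40 = 0
n=54: ⌊(55·85+24)/113⌋ − ⌊(54·85+24)/113⌋ = ⌊4699/113⌋ − ⌊4614/113⌋ = 41 − 40 = 1
n=55: ⌊(56·85+24)/113⌋ − ⌊(55·85+24)/113⌋ = ⌊4784/113⌋ − ⌊4699/113⌋ = 42 − 41 = 1
n=56: ⌊(57·85+24)/113⌋ − ⌊(56·85+24)/113⌋ = ⌊4869/113⌋ − ⌊4784/113⌋ = 43 − 42 = 1
n=57: ⌊(58·85+24)/113⌋ − ⌊(57·85+24)/113⌋ = ⌊4954/113⌋ − ⌊4869/113⌋ = 43 − 43 = 0
n=58: ⌊(59·85+24)/113⌋ − ⌊(58·85+24)/113⌋ = ⌊5039/113⌋ − ⌊4954/113⌋ = 44 − 43 = 1
n=59: ⌊(60·85+24)/113⌋ − ⌊(59·85+24)/113⌋ = ⌊5124/113⌋ − ⌊5039/113⌋ = 45 − 44 = 1
n=60: ⌊(61·85+24)/113⌋ − ⌊(60·85+24)/113⌋ = ⌊5209/113⌋ − ⌊5124/113⌋ = 46 − 45 = 1
n=61: ⌊(62·85+24)/113⌋ − ⌊(61·85+24)/113⌋ = ⌊5294/113⌋ − ⌊5209/113⌋ = 46 − 46 = 0
n=62: ⌊(63·85+24)/113⌋ − ⌊(62·85+24)/113⌋ = ⌊5379/113⌋ − ⌊5294/113⌋ = 47 − 46 = 1
n=63: ⌊(64·85+24)/113⌋ − ⌊(63·85+24)/113⌋ = ⌊5464/113⌋ − ⌊5379/113⌋ = 48 − 47 = 1
n=64: ⌊(65·85+24)/113⌋ − ⌊(64·85+24)/113⌋ = ⌊5549/113⌋ − ⌊5464/113⌋ = 49 − 48 = 1
n=65: ⌊(66·85+24)/113⌋ − ⌊(65·85+24)/113⌋ = ⌊5634/113⌋ − ⌊5549/113⌋ = 49 − 49 = 0
n=66: ⌊(67·85+24)/113⌋ − ⌊(66·85+24)/113⌋ = ⌊5719/113⌋ − ⌊5634/113⌋ = 50 − 49 = 1
n=67: ⌊(68·85+24)/113⌋ − ⌊(67·85+24)/113⌋ = ⌊5804/113⌋ − ⌊5719/113⌋ = 51 − 50 = 1
n=68: ⌊(69·85+24)/113⌋ − ⌊(68·85+24)/113⌋ = ⌊5889/113⌋ − ⌊5804/113⌋ = 52 − 51 = 1
n=69: ⌊(70·85+24)/113⌋ − ⌊(69·85+24)/113⌋ = ⌊5974/113⌋ − ⌊5889/113⌋ = 52 − 52 = 0
n=70: ⌊(71·85+24)/113⌋ − ⌊(70·85+24)/113⌋ = ⌊6059/113⌋ − ⌊5974/113⌋ = 53 − 52 = 1
n=71: ⌊(72·85+24)/113⌋ − ⌊(71·85+24)/113⌋ = ⌊6144/113⌋ − ⌊6059/113⌋ = 54 − 53 = 1
n=72: ⌊(73·85+24)/113⌋ − ⌊(72·85+24)/113⌋ = ⌊6229/113⌋ − ⌊6144/113⌋ = 55 − 54 = 1
n=73: ⌊(74·85+24)/113⌋ − ⌊(73·85+24)/113⌋ = ⌊6314/113⌋ − ⌊6229/113⌋ = 55 − 55 = 0
n=74: ⌊(75·85+24)/113⌋ − ⌊(74·85+24)/113⌋ = ⌊6399/113⌋ − ⌊6314/113⌋ = 56 − 55 = 1
n=75: ⌊(76·85+24)/113⌋ − ⌊(75·85+24)/113⌋ = ⌊6484/113⌋ − ⌊6399/113⌋ = 57 − 56 = 1
n=76: ⌊(77·85+24)/113⌋ − ⌊(76·85+24)/113⌋ = ⌊6569/113⌋ − ⌊6484/113⌋ = 58 − 57 = 1
n=77: ⌊(78·85+24)/113⌋ − ⌊(77·85+24)/113⌋ = ⌊6654/113⌋ − ⌊6569/113⌋ = 58 − 58 = 0
n=78: ⌊(79·85+24)/113⌋ − ⌊(78·85+24)/113⌋ = ⌊6739/113⌋ − ⌊6654/113⌋ = 59 − 58 = 1
n=79: ⌊(80·85+24)/113⌋ − ⌊(79·85+24)/113⌋ = ⌊6824/113⌋ − ⌊6739/113⌋ = 60 − 59 = 1
n=80: ⌊(81·85+24)/113⌋ − ⌊(80·85+24)/113⌋ = ⌊6909/113⌋ − ⌊6824/113⌋ = 61 − 60 = 1
n=81: ⌊(82·85+24)/113⌋ − ⌊(81·85+24)/113⌋ = ⌊6994/113⌋ − ⌊6909/113⌋ = 61 − 61 = 0
n=82: ⌊(83·85+24)/113⌋ − ⌊(82·85+24)/113⌋ = ⌊7079/113⌋ − ⌊6994/113⌋ = 62 − 61 = 1
n=83: ⌊(84·85+24)/113⌋ − ⌊(83·85+24)/113⌋ = ⌊7164/113⌋ − ⌊7079/113⌋ = 63 − 62 = 1
n=84: ⌊(85·85+24)/113⌋ − ⌊(84·85+24)/113⌋ = ⌊7249/113⌋ − ⌊7164/113⌋ = 64 − 63 = 1
n=85: ⌊(86·85+24)/113⌋ − ⌊(85·85+24)/113⌋ = ⌊7334/113⌋ − ⌊7249/113⌋ = 64 − 64 = 0
n=86: ⌊(87·85+24)/113⌋ − ⌊(86·85+24)/113⌋ = ⌊7419/113⌋ − ⌊7334/113⌋ = 65 − 64 = 1
n=87: ⌊(88·85+24)/113⌋ − ⌊(87·85+24)/113⌋ = ⌊7504/113⌋ − ⌊7419/113⌋ = 66 − 65 = 1
n=88: ⌊(89·85+24)/113⌋ − ⌊(88·85+24)/113⌋ = ⌊7589/113⌋ − ⌊7504/113⌋ = 67 − 66 = 1
n=89: ⌊(90·85+24)/113⌋ − ⌊(89·85+24)/113⌋ = ⌊7674/113⌋ − ⌊7589/113⌋ = 67 − 67 = 0
n=90: ⌊(91·85+24)/113⌋ − ⌊(90·85+24)/113⌋ = ⌊7759/113⌋ − ⌊7674/113⌋ = 68 − 67 = 1
n=91: ⌊(92·85+24)/113⌋ − ⌊(91·85+24)/113⌋ = ⌊7844/113⌋ − ⌊7759/113⌋ = 69 − 68 = 1
n=92: ⌊(93·85+24)/113⌋ − ⌊(92·85+24)/113⌋ = ⌊7929/113⌋ − ⌊7844/113⌋ = 70 − 69 = 1
n=93: ⌊(94·85+24)/113⌋ − ⌊(93·85+24)/113⌋ = ⌊8014/113⌋ − ⌊7929/113⌋ = 70 − 70 = 0
n=94: ⌊(95·85+24)/113⌋ − ⌊(94·85+24)/113⌋ = ⌊8099/113⌋ − ⌊8014/113⌋ = 71 − 70 = 1
n=95: ⌊(96·85+24)/113⌋ − ⌊(95·85+24)/113⌋ = ⌊8184/113⌋ − ⌊8099/113⌋ = 72 − 71 = 1
n=96: ⌊(97·85+24)/113⌋ − ⌊(96·85+24)/113⌋ = ⌊8269/113⌋ − ⌊8184/113⌋ = 73 − 72 = 1
n=97: ⌊(98·85+24)/113⌋ − ⌊(97·85+24)/113⌋ = ⌊8354/113⌋ − ⌊8269/113⌋ = 73 − 73 = 0
n=98: ⌊(99·85+24)/113⌋ − ⌊(98·85+24)/113⌋ = ⌊8439/113⌋ − ⌊8354/113⌋ = 74 − 73 = 1
n=99: ⌊(100·85+24)/113⌋ − ⌊(99·85+24)/113⌋ = ⌊8524/113⌋ − ⌊8439/113⌋ = 75 − 74 = 1
n=100: ⌊(101·85+24)/113⌋ − ⌊(100·85+24)/113⌋ = ⌊8609/113⌋ − ⌊8524/113⌋ = 76 − 75 = 1
n=101: ⌊(102·85+24)/113⌋ − ⌊(101·85+24)/113⌋ = ⌊8694/113⌋ − ⌊8609/113⌋ = 76 − 76 = 0
n=102: ⌊(103·85+24)/113⌋ − ⌊(102·85+24)/113⌋ = ⌊8779/113⌋ − ⌊8694/113⌋ = 77 − 76 = 1
n=103: ⌊(104·85+24)/113⌋ − ⌊(103·85+24)/113⌋ = ⌊8864/113⌋ − ⌊8779/113⌋ = 78 − 77 = 1
n=104: ⌊(105·85+24)/113⌋ − ⌊(104·85+24)/113⌋ = ⌊8949/113⌋ − ⌊8864/113⌋ = 79 − 78 = 1
n=105: ⌊(106·85+24)/113⌋ − ⌊(105·85+24)/113⌋ = ⌊9034/113⌋ − ⌊8949/113⌋ = 79 − 79 = 0


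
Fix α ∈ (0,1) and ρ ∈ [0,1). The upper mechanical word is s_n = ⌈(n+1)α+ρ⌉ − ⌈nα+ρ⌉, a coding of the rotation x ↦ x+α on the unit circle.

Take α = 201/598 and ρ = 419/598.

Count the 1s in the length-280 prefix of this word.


#1s = Σ_{n=0}^{279} s_n = Σ_{n=0}^{279} (⌈(n+1)α+ρ⌉ − ⌈nα+ρ⌉)
the sum telescopes: every ⌈nα+ρ⌉ with 0 < n < 280 appears once with + and once with −, leaving ⌈280α+ρ⌉ − ⌈0·α+ρ⌉
280α + ρ = (280·201 + 419) / 598 = 56699/598
ρ = 419/598
⌈56699/598⌉ = 95,  ⌈419/598⌉ = 1
#1s = 95 − 1 = 94

94


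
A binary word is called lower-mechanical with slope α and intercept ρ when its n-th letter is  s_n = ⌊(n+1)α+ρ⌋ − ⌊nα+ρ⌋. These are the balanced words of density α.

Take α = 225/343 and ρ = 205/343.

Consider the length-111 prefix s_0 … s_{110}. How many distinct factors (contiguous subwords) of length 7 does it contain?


t_n = ⌊(n·225+205)/343⌋ for n = 0 … 111:
  n=0…9: ⌊205/343⌋=0 ⌊430/343⌋=1 ⌊655/343⌋=1 ⌊880/343⌋=2 ⌊1105/343⌋=3 ⌊1330/343⌋=3 ⌊1555/343⌋=4 ⌊1780/343⌋=5 ⌊2005/343⌋=5 ⌊2230/343⌋=6
  n=10…19: ⌊2455/343⌋=7 ⌊2680/343⌋=7 ⌊2905/343⌋=8 ⌊3130/343⌋=9 ⌊3355/343⌋=9 ⌊3580/343⌋=10 ⌊3805/343⌋=11 ⌊4030/343⌋=11 ⌊4255/343⌋=12 ⌊4480/343⌋=13
  n=20…29: ⌊4705/343⌋=13 ⌊4930/343⌋=14 ⌊5155/343⌋=15 ⌊5380/343⌋=15 ⌊5605/343⌋=16 ⌊5830/343⌋=16 ⌊6055/343⌋=17 ⌊6280/343⌋=18 ⌊6505/343⌋=18 ⌊6730/343⌋=19
  n=30…39: ⌊6955/343⌋=20 ⌊7180/343⌋=20 ⌊7405/343⌋=21 ⌊7630/343⌋=22 ⌊7855/343⌋=22 ⌊8080/343⌋=23 ⌊8305/343⌋=24 ⌊8530/343⌋=24 ⌊8755/343⌋=25 ⌊8980/343⌋=26
  n=40…49: ⌊9205/343⌋=26 ⌊9430/343⌋=27 ⌊9655/343⌋=28 ⌊9880/343⌋=28 ⌊10105/343⌋=29 ⌊10330/343⌋=30 ⌊10555/343⌋=30 ⌊10780/343⌋=31 ⌊11005/343⌋=32 ⌊11230/343⌋=32
  n=50…59: ⌊11455/343⌋=33 ⌊11680/343⌋=34 ⌊11905/343⌋=34 ⌊12130/343⌋=35 ⌊12355/343⌋=36 ⌊12580/343⌋=36 ⌊12805/343⌋=37 ⌊13030/343⌋=37 ⌊13255/343⌋=38 ⌊13480/343⌋=39
  n=60…69: ⌊13705/343⌋=39 ⌊13930/343⌋=40 ⌊14155/343⌋=41 ⌊14380/343⌋=41 ⌊14605/343⌋=42 ⌊14830/343⌋=43 ⌊15055/343⌋=43 ⌊15280/343⌋=44 ⌊15505/343⌋=45 ⌊15730/343⌋=45
  n=70…79: ⌊15955/343⌋=46 ⌊16180/343⌋=47 ⌊16405/343⌋=47 ⌊16630/343⌋=48 ⌊16855/343⌋=49 ⌊17080/343⌋=49 ⌊17305/343⌋=50 ⌊17530/343⌋=51 ⌊17755/343⌋=51 ⌊17980/343⌋=52
  n=80…89: ⌊18205/343⌋=53 ⌊18430/343⌋=53 ⌊18655/343⌋=54 ⌊18880/343⌋=55 ⌊19105/343⌋=55 ⌊19330/343⌋=56 ⌊19555/343⌋=57 ⌊19780/343⌋=57 ⌊20005/343⌋=58 ⌊20230/343⌋=58
  n=90…99: ⌊20455/343⌋=59 ⌊20680/343⌋=60 ⌊20905/343⌋=60 ⌊21130/343⌋=61 ⌊21355/343⌋=62 ⌊21580/343⌋=62 ⌊21805/343⌋=63 ⌊22030/343⌋=64 ⌊22255/343⌋=64 ⌊22480/343⌋=65
  n=100…109: ⌊22705/343⌋=66 ⌊22930/343⌋=66 ⌊23155/343⌋=67 ⌊23380/343⌋=68 ⌊23605/343⌋=68 ⌊23830/343⌋=69 ⌊24055/343⌋=70 ⌊24280/343⌋=70 ⌊24505/343⌋=71 ⌊24730/343⌋=72
  n=110…111: ⌊24955/343⌋=72 ⌊25180/343⌋=73
s_n = t_(n+1) − t_n for n = 0 … 110 gives
prefix = 101101101101101101101101011011011011011011011011011011010110110110110110110110110110110101101101101101101101101
slide a length-7 window over [0..6] … [104..110] (105 windows); first occurrence of each distinct factor:
  [  0..  6] 1011011
  [  1..  7] 0110110
  [  2..  8] 1101101
  [ 18.. 24] 1011010
  [ 19.. 25] 0110101
  [ 20.. 26] 1101011
  [ 21.. 27] 1010110
  [ 22.. 28] 0101101
  (the other 97 windows repeat one of these)
distinct factors: {0101101, 0110101, 0110110, 1010110, 1011010, 1011011, 1101011, 1101101}
count = 8  (Sturmian bound for length 7 is 8)

8


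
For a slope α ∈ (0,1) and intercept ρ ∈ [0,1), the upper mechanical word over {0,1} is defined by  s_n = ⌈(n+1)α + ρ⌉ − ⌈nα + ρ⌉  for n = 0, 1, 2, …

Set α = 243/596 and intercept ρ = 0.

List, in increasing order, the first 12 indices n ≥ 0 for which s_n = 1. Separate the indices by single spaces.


n=0: ⌈243/596⌉−⌈0/596⌉ = 1−0 = 1  ← one
n=1: ⌈486/596⌉−⌈243/596⌉ = 1−1 = 0
n=2: ⌈729/596⌉−⌈486/596⌉ = 2−1 = 1  ← one
n=3: ⌈972/596⌉−⌈729/596⌉ = 2−2 = 0
n=4: ⌈1215/596⌉−⌈972/596⌉ = 3−2 = 1  ← one
n=5: ⌈1458/596⌉−⌈1215/596⌉ = 3−3 = 0
n=6: ⌈1701/596⌉−⌈1458/596⌉ = 3−3 = 0
n=7: ⌈1944/596⌉−⌈1701/596⌉ = 4−3 = 1  ← one
n=8: ⌈2187/596⌉−⌈1944/596⌉ = 4−4 = 0
n=9: ⌈2430/596⌉−⌈2187/596⌉ = 5−4 = 1  ← one
n=10: ⌈2673/596⌉−⌈2430/596⌉ = 5−5 = 0
n=11: ⌈2916/596⌉−⌈2673/596⌉ = 5−5 = 0
n=12: ⌈3159/596⌉−⌈2916/596⌉ = 6−5 = 1  ← one
n=13: ⌈3402/596⌉−⌈3159/596⌉ = 6−6 = 0
n=14: ⌈3645/596⌉−⌈3402/596⌉ = 7−6 = 1  ← one
n=15: ⌈3888/596⌉−⌈3645/596⌉ = 7−7 = 0
n=16: ⌈4131/596⌉−⌈3888/596⌉ = 7−7 = 0
n=17: ⌈4374/596⌉−⌈4131/596⌉ = 8−7 = 1  ← one
n=18: ⌈4617/596⌉−⌈4374/596⌉ = 8−8 = 0
n=19: ⌈4860/596⌉−⌈4617/596⌉ = 9−8 = 1  ← one
n=20: ⌈5103/596⌉−⌈4860/596⌉ = 9−9 = 0
n=21: ⌈5346/596⌉−⌈5103/596⌉ = 9−9 = 0
n=22: ⌈5589/596⌉−⌈5346/596⌉ = 10−9 = 1  ← one
n=23: ⌈5832/596⌉−⌈5589/596⌉ = 10−10 = 0
n=24: ⌈6075/596⌉−⌈5832/596⌉ = 11−10 = 1  ← one
n=25: ⌈6318/596⌉−⌈6075/596⌉ = 11−11 = 0
n=26: ⌈6561/596⌉−⌈6318/596⌉ = 12−11 = 1  ← one
positions of the first 12 ones: 0 2 4 7 9 12 14 17 19 22 24 26

0 2 4 7 9 12 14 17 19 22 24 26


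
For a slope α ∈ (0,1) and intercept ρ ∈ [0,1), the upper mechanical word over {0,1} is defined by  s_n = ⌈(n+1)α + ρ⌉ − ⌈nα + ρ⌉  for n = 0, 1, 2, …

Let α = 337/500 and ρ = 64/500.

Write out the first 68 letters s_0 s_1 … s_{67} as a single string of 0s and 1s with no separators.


01101101101101101101101101101110110110110110110110110110110110110110

n=0: ⌈(1·337+64)/500⌉ − ⌈(0·337+64)/500⌉ = ⌈401/500⌉ − ⌈64/500⌉ = 1 − 1 = 0
n=1: ⌈(2·337+64)/500⌉ − ⌈(1·337+64)/500⌉ = ⌈738/500⌉ − ⌈401/500⌉ = 2 − 1 = 1
n=2: ⌈(3·337+64)/500⌉ − ⌈(2·337+64)/500⌉ = ⌈1075/500⌉ − ⌈738/500⌉ = 3 − 2 = 1
n=3: ⌈(4·337+64)/500⌉ − ⌈(3·337+64)/500⌉ = ⌈1412/500⌉ − ⌈1075/500⌉ = 3 − 3 = 0
n=4: ⌈(5·337+64)/500⌉ − ⌈(4·337+64)/500⌉ = ⌈1749/500⌉ − ⌈1412/500⌉ = 4 − 3 = 1
n=5: ⌈(6·337+64)/500⌉ − ⌈(5·337+64)/500⌉ = ⌈2086/500⌉ − ⌈1749/500⌉ = 5 − 4 = 1
n=6: ⌈(7·337+64)/500⌉ − ⌈(6·337+64)/500⌉ = ⌈2423/500⌉ − ⌈2086/500⌉ = 5 − 5 = 0
n=7: ⌈(8·337+64)/500⌉ − ⌈(7·337+64)/500⌉ = ⌈2760/500⌉ − ⌈2423/500⌉ = 6 − 5 = 1
n=8: ⌈(9·337+64)/500⌉ − ⌈(8·337+64)/500⌉ = ⌈3097/500⌉ − ⌈2760/500⌉ = 7 − 6 = 1
n=9: ⌈(10·337+64)/500⌉ − ⌈(9·337+64)/500⌉ = ⌈3434/500⌉ − ⌈3097/500⌉ = 7 − 7 = 0
n=10: ⌈(11·337+64)/500⌉ − ⌈(10·337+64)/500⌉ = ⌈3771/500⌉ − ⌈3434/500⌉ = 8 − 7 = 1
n=11: ⌈(12·337+64)/500⌉ − ⌈(11·337+64)/500⌉ = ⌈4108/500⌉ − ⌈3771/500⌉ = 9 − 8 = 1
n=12: ⌈(13·337+64)/500⌉ − ⌈(12·337+64)/500⌉ = ⌈4445/500⌉ − ⌈4108/500⌉ = 9 − 9 = 0
n=13: ⌈(14·337+64)/500⌉ − ⌈(13·337+64)/500⌉ = ⌈4782/500⌉ − ⌈4445/500⌉ = 10 − 9 = 1
n=14: ⌈(15·337+64)/500⌉ − ⌈(14·337+64)/500⌉ = ⌈5119/500⌉ − ⌈4782/500⌉ = 11 − 10 = 1
n=15: ⌈(16·337+64)/500⌉ − ⌈(15·337+64)/500⌉ = ⌈5456/500⌉ − ⌈5119/500⌉ = 11 − 11 = 0
n=16: ⌈(17·337+64)/500⌉ − ⌈(16·337+64)/500⌉ = ⌈5793/500⌉ − ⌈5456/500⌉ = 12 − 11 = 1
n=17: ⌈(18·337+64)/500⌉ − ⌈(17·337+64)/500⌉ = ⌈6130/500⌉ − ⌈5793/500⌉ = 13 − 12 = 1
n=18: ⌈(19·337+64)/500⌉ − ⌈(18·337+64)/500⌉ = ⌈6467/500⌉ − ⌈6130/500⌉ = 13 − 13 = 0
n=19: ⌈(20·337+64)/500⌉ − ⌈(19·337+64)/500⌉ = ⌈6804/500⌉ − ⌈6467/500⌉ = 14 − 13 = 1
n=20: ⌈(21·337+64)/500⌉ − ⌈(20·337+64)/500⌉ = ⌈7141/500⌉ − ⌈6804/500⌉ = 15 − 14 = 1
n=21: ⌈(22·337+64)/500⌉ − ⌈(21·337+64)/500⌉ = ⌈7478/500⌉ − ⌈7141/500⌉ = 15 − 15 = 0
n=22: ⌈(23·337+64)/500⌉ − ⌈(22·337+64)/500⌉ = ⌈7815/500⌉ − ⌈7478/500⌉ = 16 − 15 = 1
n=23: ⌈(24·337+64)/500⌉ − ⌈(23·337+64)/500⌉ = ⌈8152/500⌉ − ⌈7815/500⌉ = 17 − 16 = 1
n=24: ⌈(25·337+64)/500⌉ − ⌈(24·337+64)/500⌉ = ⌈8489/500⌉ − ⌈8152/500⌉ = 17 − 17 = 0
n=25: ⌈(26·337+64)/500⌉ − ⌈(25·337+64)/500⌉ = ⌈8826/500⌉ − ⌈8489/500⌉ = 18 − 17 = 1
n=26: ⌈(27·337+64)/500⌉ − ⌈(26·337+64)/500⌉ = ⌈9163/500⌉ − ⌈8826/500⌉ = 19 − 18 = 1
n=27: ⌈(28·337+64)/500⌉ − ⌈(27·337+64)/500⌉ = ⌈9500/500⌉ − ⌈9163/500⌉ = 19 − 19 = 0
n=28: ⌈(29·337+64)/500⌉ − ⌈(28·337+64)/500⌉ = ⌈9837/500⌉ − ⌈9500/500⌉ = 20 − 19 = 1
n=29: ⌈(30·337+64)/500⌉ − ⌈(29·337+64)/500⌉ = ⌈10174/500⌉ − ⌈9837/500⌉ = 21 − 20 = 1
n=30: ⌈(31·337+64)/500⌉ − ⌈(30·337+64)/500⌉ = ⌈10511/500⌉ − ⌈10174/500⌉ = 22 − 21 = 1
n=31: ⌈(32·337+64)/500⌉ − ⌈(31·337+64)/500⌉ = ⌈10848/500⌉ − ⌈10511/500⌉ = 22 − 22 = 0
n=32: ⌈(33·337+64)/500⌉ − ⌈(32·337+64)/500⌉ = ⌈11185/500⌉ − ⌈10848/500⌉ = 23 − 22 = 1
n=33: ⌈(34·337+64)/500⌉ − ⌈(33·337+64)/500⌉ = ⌈11522/500⌉ − ⌈11185/500⌉ = 24 − 23 = 1
n=34: ⌈(35·337+64)/500⌉ − ⌈(34·337+64)/500⌉ = ⌈11859/500⌉ − ⌈11522/500⌉ = 24 − 24 = 0
n=35: ⌈(36·337+64)/500⌉ − ⌈(35·337+64)/500⌉ = ⌈12196/500⌉ − ⌈11859/500⌉ = 25 − 24 = 1
n=36: ⌈(37·337+64)/500⌉ − ⌈(36·337+64)/500⌉ = ⌈12533/500⌉ − ⌈12196/500⌉ = 26 − 25 = 1
n=37: ⌈(38·337+64)/500⌉ − ⌈(37·337+64)/500⌉ = ⌈12870/500⌉ − ⌈12533/500⌉ = 26 − 26 = 0
n=38: ⌈(39·337+64)/500⌉ − ⌈(38·337+64)/500⌉ = ⌈13207/500⌉ − ⌈12870/500⌉ = 27 − 26 = 1
n=39: ⌈(40·337+64)/500⌉ − ⌈(39·337+64)/500⌉ = ⌈13544/500⌉ − ⌈13207/500⌉ = 28 − 27 = 1
n=40: ⌈(41·337+64)/500⌉ − ⌈(40·337+64)/500⌉ = ⌈13881/500⌉ − ⌈13544/500⌉ = 28 − 28 = 0
n=41: ⌈(42·337+64)/500⌉ − ⌈(41·337+64)/500⌉ = ⌈14218/500⌉ − ⌈13881/500⌉ = 29 − 28 = 1
n=42: ⌈(43·337+64)/500⌉ − ⌈(42·337+64)/500⌉ = ⌈14555/500⌉ − ⌈14218/500⌉ = 30 − 29 = 1
n=43: ⌈(44·337+64)/500⌉ − ⌈(43·337+64)/500⌉ = ⌈14892/500⌉ − ⌈14555/500⌉ = 30 − 30 = 0
n=44: ⌈(45·337+64)/500⌉ − ⌈(44·337+64)/500⌉ = ⌈15229/500⌉ − ⌈14892/500⌉ = 31 − 30 = 1
n=45: ⌈(46·337+64)/500⌉ − ⌈(45·337+64)/500⌉ = ⌈15566/500⌉ − ⌈15229/500⌉ = 32 − 31 = 1
n=46: ⌈(47·337+64)/500⌉ − ⌈(46·337+64)/500⌉ = ⌈15903/500⌉ − ⌈15566/500⌉ = 32 − 32 = 0
n=47: ⌈(48·337+64)/500⌉ − ⌈(47·337+64)/500⌉ = ⌈16240/500⌉ − ⌈15903/500⌉ = 33 − 32 = 1
n=48: ⌈(49·337+64)/500⌉ − ⌈(48·337+64)/500⌉ = ⌈16577/500⌉ − ⌈16240/500⌉ = 34 − 33 = 1
n=49: ⌈(50·337+64)/500⌉ − ⌈(49·337+64)/500⌉ = ⌈16914/500⌉ − ⌈16577/500⌉ = 34 − 34 = 0
n=50: ⌈(51·337+64)/500⌉ − ⌈(50·337+64)/500⌉ = ⌈17251/500⌉ − ⌈16914/500⌉ = 35 − 34 = 1
n=51: ⌈(52·337+64)/500⌉ − ⌈(51·337+64)/500⌉ = ⌈17588/500⌉ − ⌈17251/500⌉ = 36 − 35 = 1
n=52: ⌈(53·337+64)/500⌉ − ⌈(52·337+64)/500⌉ = ⌈17925/500⌉ − ⌈17588/500⌉ = 36 − 36 = 0
n=53: ⌈(54·337+64)/500⌉ − ⌈(53·337+64)/500⌉ = ⌈18262/500⌉ − ⌈17925/500⌉ = 37 − 36 = 1
n=54: ⌈(55·337+64)/500⌉ − ⌈(54·337+64)/500⌉ = ⌈18599/500⌉ − ⌈18262/500⌉ = 38 − 37 = 1
n=55: ⌈(56·337+64)/500⌉ − ⌈(55·337+64)/500⌉ = ⌈18936/500⌉ − ⌈18599/500⌉ = 38 − 38 = 0
n=56: ⌈(57·337+64)/500⌉ − ⌈(56·337+64)/500⌉ = ⌈19273/500⌉ − ⌈18936/500⌉ = 39 − 38 = 1
n=57: ⌈(58·337+64)/500⌉ − ⌈(57·337+64)/500⌉ = ⌈19610/500⌉ − ⌈19273/500⌉ = 40 − 39 = 1
n=58: ⌈(59·337+64)/500⌉ − ⌈(58·337+64)/500⌉ = ⌈19947/500⌉ − ⌈19610/500⌉ = 40 − 40 = 0
n=59: ⌈(60·337+64)/500⌉ − ⌈(59·337+64)/500⌉ = ⌈20284/500⌉ − ⌈19947/500⌉ = 41 − 40 = 1
n=60: ⌈(61·337+64)/500⌉ − ⌈(60·337+64)/500⌉ = ⌈20621/500⌉ − ⌈20284/500⌉ = 42 − 41 = 1
n=61: ⌈(62·337+64)/500⌉ − ⌈(61·337+64)/500⌉ = ⌈20958/500⌉ − ⌈20621/500⌉ = 42 − 42 = 0
n=62: ⌈(63·337+64)/500⌉ − ⌈(62·337+64)/500⌉ = ⌈21295/500⌉ − ⌈20958/500⌉ = 43 − 42 = 1
n=63: ⌈(64·337+64)/500⌉ − ⌈(63·337+64)/500⌉ = ⌈21632/500⌉ − ⌈21295/500⌉ = 44 − 43 = 1
n=64: ⌈(65·337+64)/500⌉ − ⌈(64·337+64)/500⌉ = ⌈21969/500⌉ − ⌈21632/500⌉ = 44 − 44 = 0
n=65: ⌈(66·337+64)/500⌉ − ⌈(65·337+64)/500⌉ = ⌈22306/500⌉ − ⌈21969/500⌉ = 45 − 44 = 1
n=66: ⌈(67·337+64)/500⌉ − ⌈(66·337+64)/500⌉ = ⌈22643/500⌉ − ⌈22306/500⌉ = 46 − 45 = 1
n=67: ⌈(68·337+64)/500⌉ − ⌈(67·337+64)/500⌉ = ⌈22980/500⌉ − ⌈22643/500⌉ = 46 − 46 = 0


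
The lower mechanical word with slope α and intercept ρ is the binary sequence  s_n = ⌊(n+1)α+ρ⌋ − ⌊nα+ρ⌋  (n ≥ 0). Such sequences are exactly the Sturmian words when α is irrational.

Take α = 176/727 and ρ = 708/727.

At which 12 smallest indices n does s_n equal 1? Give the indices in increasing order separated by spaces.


n=0: ⌊884/727⌋−⌊708/727⌋ = 1−0 = 1  ← one
n=1: ⌊1060/727⌋−⌊884/727⌋ = 1−1 = 0
n=2: ⌊1236/727⌋−⌊1060/727⌋ = 1−1 = 0
n=3: ⌊1412/727⌋−⌊1236/727⌋ = 1−1 = 0
n=4: ⌊1588/727⌋−⌊1412/727⌋ = 2−1 = 1  ← one
n=5: ⌊1764/727⌋−⌊1588/727⌋ = 2−2 = 0
n=6: ⌊1940/727⌋−⌊1764/727⌋ = 2−2 = 0
n=7: ⌊2116/727⌋−⌊1940/727⌋ = 2−2 = 0
n=8: ⌊2292/727⌋−⌊2116/727⌋ = 3−2 = 1  ← one
n=9: ⌊2468/727⌋−⌊2292/727⌋ = 3−3 = 0
n=10: ⌊2644/727⌋−⌊2468/727⌋ = 3−3 = 0
n=11: ⌊2820/727⌋−⌊2644/727⌋ = 3−3 = 0
n=12: ⌊2996/727⌋−⌊2820/727⌋ = 4−3 = 1  ← one
n=13: ⌊3172/727⌋−⌊2996/727⌋ = 4−4 = 0
n=14: ⌊3348/727⌋−⌊3172/727⌋ = 4−4 = 0
n=15: ⌊3524/727⌋−⌊3348/727⌋ = 4−4 = 0
n=16: ⌊3700/727⌋−⌊3524/727⌋ = 5−4 = 1  ← one
n=17: ⌊3876/727⌋−⌊3700/727⌋ = 5−5 = 0
n=18: ⌊4052/727⌋−⌊3876/727⌋ = 5−5 = 0
n=19: ⌊4228/727⌋−⌊4052/727⌋ = 5−5 = 0
n=20: ⌊4404/727⌋−⌊4228/727⌋ = 6−5 = 1  ← one
n=21: ⌊4580/727⌋−⌊4404/727⌋ = 6−6 = 0
n=22: ⌊4756/727⌋−⌊4580/727⌋ = 6−6 = 0
n=23: ⌊4932/727⌋−⌊4756/727⌋ = 6−6 = 0
n=24: ⌊5108/727⌋−⌊4932/727⌋ = 7−6 = 1  ← one
n=25: ⌊5284/727⌋−⌊5108/727⌋ = 7−7 = 0
n=26: ⌊5460/727⌋−⌊5284/727⌋ = 7−7 = 0
n=27: ⌊5636/727⌋−⌊5460/727⌋ = 7−7 = 0
n=28: ⌊5812/727⌋−⌊5636/727⌋ = 7−7 = 0
n=29: ⌊5988/727⌋−⌊5812/727⌋ = 8−7 = 1  ← one
n=30: ⌊6164/727⌋−⌊5988/727⌋ = 8−8 = 0
n=31: ⌊6340/727⌋−⌊6164/727⌋ = 8−8 = 0
n=32: ⌊6516/727⌋−⌊6340/727⌋ = 8−8 = 0
n=33: ⌊6692/727⌋−⌊6516/727⌋ = 9−8 = 1  ← one
n=34: ⌊6868/727⌋−⌊6692/727⌋ = 9−9 = 0
n=35: ⌊7044/727⌋−⌊6868/727⌋ = 9−9 = 0
n=36: ⌊7220/727⌋−⌊7044/727⌋ = 9−9 = 0
n=37: ⌊7396/727⌋−⌊7220/727⌋ = 10−9 = 1  ← one
n=38: ⌊7572/727⌋−⌊7396/727⌋ = 10−10 = 0
n=39: ⌊7748/727⌋−⌊7572/727⌋ = 10−10 = 0
n=40: ⌊7924/727⌋−⌊7748/727⌋ = 10−10 = 0
n=41: ⌊8100/727⌋−⌊7924/727⌋ = 11−10 = 1  ← one
n=42: ⌊8276/727⌋−⌊8100/727⌋ = 11−11 = 0
n=43: ⌊8452/727⌋−⌊8276/727⌋ = 11−11 = 0
n=44: ⌊8628/727⌋−⌊8452/727⌋ = 11−11 = 0
n=45: ⌊8804/727⌋−⌊8628/727⌋ = 12−11 = 1  ← one
positions of the first 12 ones: 0 4 8 12 16 20 24 29 33 37 41 45

0 4 8 12 16 20 24 29 33 37 41 45
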